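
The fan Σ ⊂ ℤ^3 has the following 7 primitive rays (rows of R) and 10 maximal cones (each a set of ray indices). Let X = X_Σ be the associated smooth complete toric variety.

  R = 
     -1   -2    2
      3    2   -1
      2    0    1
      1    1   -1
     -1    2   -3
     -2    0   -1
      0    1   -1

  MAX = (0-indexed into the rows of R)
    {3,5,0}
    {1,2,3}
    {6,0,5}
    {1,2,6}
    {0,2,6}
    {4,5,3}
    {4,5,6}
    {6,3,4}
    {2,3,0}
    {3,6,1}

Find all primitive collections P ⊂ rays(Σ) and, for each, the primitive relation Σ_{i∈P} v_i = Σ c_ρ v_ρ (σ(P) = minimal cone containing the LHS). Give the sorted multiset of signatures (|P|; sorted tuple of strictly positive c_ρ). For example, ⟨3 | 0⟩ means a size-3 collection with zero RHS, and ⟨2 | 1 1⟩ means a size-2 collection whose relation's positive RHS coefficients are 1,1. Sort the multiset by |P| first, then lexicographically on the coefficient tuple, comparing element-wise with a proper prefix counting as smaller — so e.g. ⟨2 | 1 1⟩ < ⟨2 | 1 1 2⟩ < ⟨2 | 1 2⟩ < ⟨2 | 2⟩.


Primitive collections (9):

  P={2,5}:  v_{2} + v_{5} = 0  →  sig = ⟨2 | 0⟩
  P={0,1}:  v_{0} + v_{1} = v_{2}  →  sig = ⟨2 | 1⟩
  P={0,4}:  v_{0} + v_{4} = v_{5}  →  sig = ⟨2 | 1⟩
  P={1,5}:  v_{1} + v_{5} = v_{3} + v_{6}  →  sig = ⟨2 | 1 1⟩
  P={2,4}:  v_{2} + v_{4} = v_{3} + v_{6}  →  sig = ⟨2 | 1 1⟩
  P={1,4}:  v_{1} + v_{4} = 2·v_{3} + 2·v_{6}  →  sig = ⟨2 | 2 2⟩
  P={0,3,6}:  v_{0} + v_{3} + v_{6} = 0  →  sig = ⟨3 | 0⟩
  P={2,3,6}:  v_{2} + v_{3} + v_{6} = v_{1}  →  sig = ⟨3 | 1⟩
  P={3,5,6}:  v_{3} + v_{5} + v_{6} = v_{4}  →  sig = ⟨3 | 1⟩

Signatures (|P|; sorted positive RHS coefficients), sorted:
[⟨2 | 0⟩, ⟨2 | 1⟩, ⟨2 | 1⟩, ⟨2 | 1 1⟩, ⟨2 | 1 1⟩, ⟨2 | 2 2⟩, ⟨3 | 0⟩, ⟨3 | 1⟩, ⟨3 | 1⟩]


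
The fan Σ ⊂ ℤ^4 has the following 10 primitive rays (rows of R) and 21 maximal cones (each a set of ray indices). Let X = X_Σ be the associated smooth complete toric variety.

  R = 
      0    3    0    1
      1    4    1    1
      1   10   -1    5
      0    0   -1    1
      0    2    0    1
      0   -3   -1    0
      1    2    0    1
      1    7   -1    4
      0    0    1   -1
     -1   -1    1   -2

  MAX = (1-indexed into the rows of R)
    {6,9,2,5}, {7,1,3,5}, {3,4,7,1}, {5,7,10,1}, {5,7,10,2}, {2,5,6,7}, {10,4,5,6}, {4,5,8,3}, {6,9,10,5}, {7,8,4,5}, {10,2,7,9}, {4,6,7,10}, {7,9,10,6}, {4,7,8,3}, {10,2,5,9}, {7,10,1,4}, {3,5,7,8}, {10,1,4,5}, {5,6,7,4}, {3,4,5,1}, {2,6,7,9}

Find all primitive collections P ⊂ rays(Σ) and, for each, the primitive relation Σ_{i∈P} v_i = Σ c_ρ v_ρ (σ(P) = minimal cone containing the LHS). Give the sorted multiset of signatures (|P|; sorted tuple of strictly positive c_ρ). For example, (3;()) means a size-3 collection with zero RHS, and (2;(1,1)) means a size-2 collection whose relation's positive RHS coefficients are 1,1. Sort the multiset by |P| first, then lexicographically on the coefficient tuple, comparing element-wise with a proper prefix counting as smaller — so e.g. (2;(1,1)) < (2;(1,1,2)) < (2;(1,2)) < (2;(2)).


Minimal non-faces — 20 found among 10 rays, 21 max cones:

  P = {4,9}:  v_{4} + v_{9} = 0  so sig = (2;())
  P = {1,6}:  v_{1} + v_{6} = v_{4}  so sig = (2;(1))
  P = {1,8}:  v_{1} + v_{8} = v_{3}  so sig = (2;(1))
  P = {2,4}:  v_{2} + v_{4} = v_{5} + v_{7}  so sig = (2;(1,1))
  P = {3,6}:  v_{3} + v_{6} = v_{4} + v_{8}  so sig = (2;(1,1))
  P = {1,9}:  v_{1} + v_{9} = v_{5} + v_{7} + v_{10}  so sig = (2;(1,1,1))
  P = {8,9}:  v_{8} + v_{9} = v_{1} + v_{5} + v_{7}  so sig = (2;(1,1,1))
  P = {3,9}:  v_{3} + v_{9} = 2·v_{1} + v_{5} + v_{7}  so sig = (2;(1,1,2))
  P = {6,8}:  v_{6} + v_{8} = 2·v_{4} + v_{5} + v_{7}  so sig = (2;(1,1,2))
  P = {1,2}:  v_{1} + v_{2} = 2·v_{5} + 2·v_{7} + v_{10}  so sig = (2;(1,2,2))
  P = {2,8}:  v_{2} + v_{8} = v_{1} + 2·v_{5} + 2·v_{7}  so sig = (2;(1,2,2))
  P = {8,10}:  v_{8} + v_{10} = 2·v_{1}  so sig = (2;(2))
  P = {2,3}:  v_{2} + v_{3} = 2·v_{1} + 2·v_{5} + 2·v_{7}  so sig = (2;(2,2,2))
  P = {3,10}:  v_{3} + v_{10} = 3·v_{1}  so sig = (2;(3))
  P = {2,6,10}:  v_{2} + v_{6} + v_{10} = v_{9}  so sig = (3;(1))
  P = {5,7,9}:  v_{5} + v_{7} + v_{9} = v_{2}  so sig = (3;(1))
  P = {5,6,7,10}:  v_{5} + v_{6} + v_{7} + v_{10} = 0  so sig = (4;())
  P = {1,4,5,7}:  v_{1} + v_{4} + v_{5} + v_{7} = v_{8}  so sig = (4;(1))
  P = {4,5,7,10}:  v_{4} + v_{5} + v_{7} + v_{10} = v_{1}  so sig = (4;(1))
  P = {3,4,5,7}:  v_{3} + v_{4} + v_{5} + v_{7} = 2·v_{8}  so sig = (4;(2))

Signatures (|P|; sorted positive RHS coefficients), sorted:
{ (2;()),  (2;(1)) ×2,  (2;(1,1)) ×2,  (2;(1,1,1)) ×2,  (2;(1,1,2)) ×2,  (2;(1,2,2)) ×2,  (2;(2)),  (2;(2,2,2)),  (2;(3)),  (3;(1)) ×2,  (4;()),  (4;(1)) ×2,  (4;(2)) }


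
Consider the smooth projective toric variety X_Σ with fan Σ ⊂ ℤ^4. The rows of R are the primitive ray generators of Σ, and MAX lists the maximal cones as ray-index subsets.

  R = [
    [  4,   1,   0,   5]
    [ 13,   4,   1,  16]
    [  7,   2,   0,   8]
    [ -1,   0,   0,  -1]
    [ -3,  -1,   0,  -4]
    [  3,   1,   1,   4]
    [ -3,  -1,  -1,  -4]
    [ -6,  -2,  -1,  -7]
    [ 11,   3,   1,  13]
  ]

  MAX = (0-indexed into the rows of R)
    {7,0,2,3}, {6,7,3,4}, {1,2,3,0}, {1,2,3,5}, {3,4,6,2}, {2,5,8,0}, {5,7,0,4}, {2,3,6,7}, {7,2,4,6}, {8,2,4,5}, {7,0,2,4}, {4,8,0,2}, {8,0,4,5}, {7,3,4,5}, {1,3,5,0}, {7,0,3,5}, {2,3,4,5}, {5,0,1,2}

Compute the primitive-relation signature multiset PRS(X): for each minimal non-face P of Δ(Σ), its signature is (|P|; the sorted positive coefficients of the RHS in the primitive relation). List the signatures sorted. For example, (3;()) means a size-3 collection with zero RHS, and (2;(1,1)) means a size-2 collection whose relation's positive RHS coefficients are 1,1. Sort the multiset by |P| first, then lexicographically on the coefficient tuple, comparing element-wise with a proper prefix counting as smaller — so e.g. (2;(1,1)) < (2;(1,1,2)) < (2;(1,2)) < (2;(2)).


Δ(Σ) — 9 vertices, 14 min non-faces:

  P = {5,6}:  v_{5} + v_{6} = 0 — sig = (2;())
  P = {0,6}:  v_{0} + v_{6} = v_{2} + v_{7} — sig = (2;(1,1))
  P = {1,4}:  v_{1} + v_{4} = v_{2} + v_{5} — sig = (2;(1,1))
  P = {3,8}:  v_{3} + v_{8} = v_{2} + v_{5} — sig = (2;(1,1))
  P = {1,6}:  v_{1} + v_{6} = v_{0} + v_{2} + v_{3} — sig = (2;(1,1,1))
  P = {6,8}:  v_{6} + v_{8} = v_{0} + v_{2} + v_{4} — sig = (2;(1,1,1))
  P = {1,7}:  v_{1} + v_{7} = 2·v_{0} + v_{3} — sig = (2;(1,2))
  P = {7,8}:  v_{7} + v_{8} = 2·v_{0} + v_{4} — sig = (2;(1,2))
  P = {1,8}:  v_{1} + v_{8} = v_{0} + 2·v_{2} + 2·v_{5} — sig = (2;(1,2,2))
  P = {0,3,4}:  v_{0} + v_{3} + v_{4} = 0 — sig = (3;())
  P = {2,5,7}:  v_{2} + v_{5} + v_{7} = v_{0} — sig = (3;(1))
  P = {0,2,3,5}:  v_{0} + v_{2} + v_{3} + v_{5} = v_{1} — sig = (4;(1))
  P = {0,2,4,5}:  v_{0} + v_{2} + v_{4} + v_{5} = v_{8} — sig = (4;(1))
  P = {2,3,4,7}:  v_{2} + v_{3} + v_{4} + v_{7} = v_{6} — sig = (4;(1))

so the primitive-relation signature multiset is
{ (2;()),  (2;(1,1)) ×3,  (2;(1,1,1)) ×2,  (2;(1,2)) ×2,  (2;(1,2,2)),  (3;()),  (3;(1)),  (4;(1)) ×3 }


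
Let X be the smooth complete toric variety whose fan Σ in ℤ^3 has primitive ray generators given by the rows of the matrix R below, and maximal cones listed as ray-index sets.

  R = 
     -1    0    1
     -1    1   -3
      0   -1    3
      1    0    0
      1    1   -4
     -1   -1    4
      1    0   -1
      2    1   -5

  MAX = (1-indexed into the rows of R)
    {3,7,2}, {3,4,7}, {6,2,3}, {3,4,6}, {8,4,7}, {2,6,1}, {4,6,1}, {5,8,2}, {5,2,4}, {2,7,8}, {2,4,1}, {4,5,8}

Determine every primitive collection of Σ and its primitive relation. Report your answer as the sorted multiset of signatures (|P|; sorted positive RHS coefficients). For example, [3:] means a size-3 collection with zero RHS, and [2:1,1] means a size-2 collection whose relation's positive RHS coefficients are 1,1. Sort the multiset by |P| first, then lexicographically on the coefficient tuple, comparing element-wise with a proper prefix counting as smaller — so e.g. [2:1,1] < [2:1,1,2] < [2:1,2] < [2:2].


Primitive collections (14):

  • {1,7}:  v_{1} + v_{7} = 0 — sig = [2:]
  • {5,6}:  v_{5} + v_{6} = 0 — sig = [2:]
  • {1,3}:  v_{1} + v_{3} = v_{6} — sig = [2:1]
  • {1,8}:  v_{1} + v_{8} = v_{5} — sig = [2:1]
  • {3,5}:  v_{3} + v_{5} = v_{7} — sig = [2:1]
  • {5,7}:  v_{5} + v_{7} = v_{8} — sig = [2:1]
  • {6,7}:  v_{6} + v_{7} = v_{3} — sig = [2:1]
  • {6,8}:  v_{6} + v_{8} = v_{7} — sig = [2:1]
  • {1,5}:  v_{1} + v_{5} = v_{2} + v_{4} — sig = [2:1,1]
  • {3,8}:  v_{3} + v_{8} = 2·v_{7} — sig = [2:2]
  • {2,3,4}:  v_{2} + v_{3} + v_{4} = 0 — sig = [3:]
  • {2,4,6}:  v_{2} + v_{4} + v_{6} = v_{1} — sig = [3:1]
  • {2,4,7}:  v_{2} + v_{4} + v_{7} = v_{5} — sig = [3:1]
  • {2,4,8}:  v_{2} + v_{4} + v_{8} = 2·v_{5} — sig = [3:2]

Sorted signature multiset PRS(X):
    |P|=2: 10 collections, coeffs (), (), (1), (1), (1), (1), (1), (1), (1,1), (2)
    |P|=3: 4 collections, coeffs (), (1), (1), (2)


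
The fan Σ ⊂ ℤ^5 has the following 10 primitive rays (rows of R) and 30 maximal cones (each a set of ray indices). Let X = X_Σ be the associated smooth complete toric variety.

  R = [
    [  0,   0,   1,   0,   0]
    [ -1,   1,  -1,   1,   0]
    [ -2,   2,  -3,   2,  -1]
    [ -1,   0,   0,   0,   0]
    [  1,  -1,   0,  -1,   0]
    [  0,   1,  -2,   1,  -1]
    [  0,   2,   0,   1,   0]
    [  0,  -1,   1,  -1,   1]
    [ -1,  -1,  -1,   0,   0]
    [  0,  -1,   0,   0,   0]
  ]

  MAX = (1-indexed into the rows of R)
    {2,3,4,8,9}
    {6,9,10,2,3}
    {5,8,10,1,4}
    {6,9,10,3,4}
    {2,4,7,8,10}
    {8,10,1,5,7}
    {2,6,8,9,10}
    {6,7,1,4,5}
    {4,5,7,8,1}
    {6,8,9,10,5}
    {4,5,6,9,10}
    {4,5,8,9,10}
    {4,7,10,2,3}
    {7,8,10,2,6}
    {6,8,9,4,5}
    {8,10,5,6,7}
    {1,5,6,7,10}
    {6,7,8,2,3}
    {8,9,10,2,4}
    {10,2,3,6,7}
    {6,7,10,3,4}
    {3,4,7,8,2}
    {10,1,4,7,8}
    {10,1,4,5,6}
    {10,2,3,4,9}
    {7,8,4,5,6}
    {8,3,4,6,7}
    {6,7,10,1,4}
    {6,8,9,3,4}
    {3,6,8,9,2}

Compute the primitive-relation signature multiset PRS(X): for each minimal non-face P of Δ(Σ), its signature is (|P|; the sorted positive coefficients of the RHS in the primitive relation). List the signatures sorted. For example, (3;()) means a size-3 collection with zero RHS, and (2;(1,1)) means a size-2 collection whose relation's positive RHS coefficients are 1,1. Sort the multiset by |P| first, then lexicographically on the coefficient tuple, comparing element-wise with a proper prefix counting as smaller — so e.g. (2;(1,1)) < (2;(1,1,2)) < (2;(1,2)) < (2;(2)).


11 collections generate NE(X_Σ); each relation:

  • {7,9}:  v_{7} + v_{9} = v_{2}  so sig = (2;(1))
  • {1,9}:  v_{1} + v_{9} = v_{4} + v_{10}  so sig = (2;(1,1))
  • {2,5}:  v_{2} + v_{5} = v_{6} + v_{8}  so sig = (2;(1,1))
  • {1,2}:  v_{1} + v_{2} = v_{4} + v_{7} + v_{10}  so sig = (2;(1,1,1))
  • {1,3}:  v_{1} + v_{3} = 2·v_{4} + v_{6} + v_{7} + v_{10}  so sig = (2;(1,1,1,2))
  • {3,5}:  v_{3} + v_{5} = v_{4} + 2·v_{6} + v_{8}  so sig = (2;(1,1,2))
  • {1,6,8}:  v_{1} + v_{6} + v_{8} = 0  so sig = (3;())
  • {2,4,6}:  v_{2} + v_{4} + v_{6} = v_{3}  so sig = (3;(1))
  • {3,8,10}:  v_{3} + v_{8} + v_{10} = v_{2} + v_{9}  so sig = (3;(1,1))
  • {4,5,7,10}:  v_{4} + v_{5} + v_{7} + v_{10} = 0  so sig = (4;())
  • {4,6,8,10}:  v_{4} + v_{6} + v_{8} + v_{10} = v_{9}  so sig = (4;(1))

Sorted signature multiset PRS(X):
[(2;(1)), (2;(1,1)), (2;(1,1)), (2;(1,1,1)), (2;(1,1,1,2)), (2;(1,1,2)), (3;()), (3;(1)), (3;(1,1)), (4;()), (4;(1))]


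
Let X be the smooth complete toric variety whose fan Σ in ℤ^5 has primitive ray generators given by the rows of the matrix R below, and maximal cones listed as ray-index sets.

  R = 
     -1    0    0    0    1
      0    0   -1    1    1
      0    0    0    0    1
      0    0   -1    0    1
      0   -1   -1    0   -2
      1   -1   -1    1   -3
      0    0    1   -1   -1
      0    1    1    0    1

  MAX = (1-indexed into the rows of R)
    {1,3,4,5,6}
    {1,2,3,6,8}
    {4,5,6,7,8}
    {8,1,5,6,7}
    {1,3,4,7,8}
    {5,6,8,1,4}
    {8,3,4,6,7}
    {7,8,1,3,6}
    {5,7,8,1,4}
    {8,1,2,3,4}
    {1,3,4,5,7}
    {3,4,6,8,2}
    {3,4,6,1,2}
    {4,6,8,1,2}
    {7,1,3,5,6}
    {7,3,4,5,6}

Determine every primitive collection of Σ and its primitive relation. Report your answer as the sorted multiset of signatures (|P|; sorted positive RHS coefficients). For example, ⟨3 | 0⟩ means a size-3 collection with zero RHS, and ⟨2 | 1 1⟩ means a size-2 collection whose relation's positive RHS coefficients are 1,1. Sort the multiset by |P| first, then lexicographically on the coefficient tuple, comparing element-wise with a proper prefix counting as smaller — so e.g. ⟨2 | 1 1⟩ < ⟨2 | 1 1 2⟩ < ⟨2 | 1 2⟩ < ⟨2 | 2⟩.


5 minimal non-faces of Δ(Σ) (on 8 rays):

  P={2,7}:  v_{2} + v_{7} = 0  ⟹  sig = ⟨2 | 0⟩
  P={2,5}:  v_{2} + v_{5} = v_{1} + v_{4} + v_{6}  ⟹  sig = ⟨2 | 1 1 1⟩
  P={3,5,8}:  v_{3} + v_{5} + v_{8} = 0  ⟹  sig = ⟨3 | 0⟩
  P={1,4,6,7}:  v_{1} + v_{4} + v_{6} + v_{7} = v_{5}  ⟹  sig = ⟨4 | 1⟩
  P={1,3,4,6,8}:  v_{1} + v_{3} + v_{4} + v_{6} + v_{8} = v_{2}  ⟹  sig = ⟨5 | 1⟩

Signatures (|P|; sorted positive RHS coefficients), sorted:
    ⟨2 | 0⟩
    ⟨2 | 1 1 1⟩
    ⟨3 | 0⟩
    ⟨4 | 1⟩
    ⟨5 | 1⟩


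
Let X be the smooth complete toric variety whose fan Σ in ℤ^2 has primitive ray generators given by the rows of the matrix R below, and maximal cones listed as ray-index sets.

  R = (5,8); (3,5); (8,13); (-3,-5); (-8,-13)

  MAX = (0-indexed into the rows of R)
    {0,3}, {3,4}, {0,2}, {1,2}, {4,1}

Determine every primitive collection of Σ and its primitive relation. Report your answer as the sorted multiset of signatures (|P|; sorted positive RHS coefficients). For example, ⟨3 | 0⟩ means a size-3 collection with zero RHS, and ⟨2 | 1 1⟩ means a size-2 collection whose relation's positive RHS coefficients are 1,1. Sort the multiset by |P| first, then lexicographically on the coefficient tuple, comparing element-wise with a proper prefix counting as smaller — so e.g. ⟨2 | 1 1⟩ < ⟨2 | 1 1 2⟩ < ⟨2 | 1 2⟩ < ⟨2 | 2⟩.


Primitive collections (5):

  {1,3}:  v_{1} + v_{3} = 0  →  sig = ⟨2 | 0⟩
  {2,4}:  v_{2} + v_{4} = 0  →  sig = ⟨2 | 0⟩
  {0,1}:  v_{0} + v_{1} = v_{2}  →  sig = ⟨2 | 1⟩
  {0,4}:  v_{0} + v_{4} = v_{3}  →  sig = ⟨2 | 1⟩
  {2,3}:  v_{2} + v_{3} = v_{0}  →  sig = ⟨2 | 1⟩

Signatures (|P|; sorted positive RHS coefficients), sorted:
    |P|=2: 5 collections, coeffs (), (), (1), (1), (1)


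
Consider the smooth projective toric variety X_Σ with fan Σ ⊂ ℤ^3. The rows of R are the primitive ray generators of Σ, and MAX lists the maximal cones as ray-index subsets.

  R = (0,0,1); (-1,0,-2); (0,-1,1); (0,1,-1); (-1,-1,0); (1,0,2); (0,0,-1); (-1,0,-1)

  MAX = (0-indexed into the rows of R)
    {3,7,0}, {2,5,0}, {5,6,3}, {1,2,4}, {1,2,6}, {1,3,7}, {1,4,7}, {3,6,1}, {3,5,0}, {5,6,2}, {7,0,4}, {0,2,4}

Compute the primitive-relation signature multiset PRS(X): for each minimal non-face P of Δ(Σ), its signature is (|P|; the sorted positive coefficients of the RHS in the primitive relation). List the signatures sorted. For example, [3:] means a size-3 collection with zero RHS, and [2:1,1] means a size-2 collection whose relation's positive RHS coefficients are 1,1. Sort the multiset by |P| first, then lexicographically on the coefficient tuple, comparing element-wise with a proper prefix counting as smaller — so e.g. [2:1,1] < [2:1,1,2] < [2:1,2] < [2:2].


10 minimal non-faces of Δ(Σ) (on 8 rays):

  • {0,6}:  v_{0} + v_{6} = 0 ; sig = [2:]
  • {1,5}:  v_{1} + v_{5} = 0 ; sig = [2:]
  • {2,3}:  v_{2} + v_{3} = 0 ; sig = [2:]
  • {0,1}:  v_{0} + v_{1} = v_{7} ; sig = [2:1]
  • {2,7}:  v_{2} + v_{7} = v_{4} ; sig = [2:1]
  • {3,4}:  v_{3} + v_{4} = v_{7} ; sig = [2:1]
  • {5,7}:  v_{5} + v_{7} = v_{0} ; sig = [2:1]
  • {6,7}:  v_{6} + v_{7} = v_{1} ; sig = [2:1]
  • {4,5}:  v_{4} + v_{5} = v_{0} + v_{2} ; sig = [2:1,1]
  • {4,6}:  v_{4} + v_{6} = v_{1} + v_{2} ; sig = [2:1,1]

Signatures (|P|; sorted positive RHS coefficients), sorted:
    [2:]
    [2:]
    [2:]
    [2:1]
    [2:1]
    [2:1]
    [2:1]
    [2:1]
    [2:1,1]
    [2:1,1]


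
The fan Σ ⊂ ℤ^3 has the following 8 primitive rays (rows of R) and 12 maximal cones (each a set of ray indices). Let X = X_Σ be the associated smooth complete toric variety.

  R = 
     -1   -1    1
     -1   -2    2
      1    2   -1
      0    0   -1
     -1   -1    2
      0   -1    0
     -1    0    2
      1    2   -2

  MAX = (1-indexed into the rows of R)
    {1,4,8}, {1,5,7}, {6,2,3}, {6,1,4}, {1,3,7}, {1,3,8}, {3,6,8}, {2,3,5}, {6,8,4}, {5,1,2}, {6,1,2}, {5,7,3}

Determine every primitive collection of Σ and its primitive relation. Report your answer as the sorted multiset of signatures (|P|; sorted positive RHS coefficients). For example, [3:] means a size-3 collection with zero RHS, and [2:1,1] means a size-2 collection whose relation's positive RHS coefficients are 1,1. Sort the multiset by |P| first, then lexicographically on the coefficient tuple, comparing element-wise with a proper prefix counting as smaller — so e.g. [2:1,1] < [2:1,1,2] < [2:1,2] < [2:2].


The 14 primitive collections of Σ (r=8, n=3):

  P = {2,8}:  v_{2} + v_{8} = 0 — sig = [2:]
  P = {3,4}:  v_{3} + v_{4} = v_{8} — sig = [2:1]
  P = {4,5}:  v_{4} + v_{5} = v_{1} — sig = [2:1]
  P = {5,6}:  v_{5} + v_{6} = v_{2} — sig = [2:1]
  P = {6,7}:  v_{6} + v_{7} = v_{5} — sig = [2:1]
  P = {2,4}:  v_{2} + v_{4} = v_{1} + v_{6} — sig = [2:1,1]
  P = {5,8}:  v_{5} + v_{8} = v_{1} + v_{3} — sig = [2:1,1]
  P = {4,7}:  v_{4} + v_{7} = 2·v_{1} + v_{3} — sig = [2:1,2]
  P = {2,7}:  v_{2} + v_{7} = 2·v_{5} — sig = [2:2]
  P = {7,8}:  v_{7} + v_{8} = 2·v_{1} + 2·v_{3} — sig = [2:2,2]
  P = {1,3,6}:  v_{1} + v_{3} + v_{6} = 0 — sig = [3:]
  P = {1,2,3}:  v_{1} + v_{2} + v_{3} = v_{5} — sig = [3:1]
  P = {1,3,5}:  v_{1} + v_{3} + v_{5} = v_{7} — sig = [3:1]
  P = {1,6,8}:  v_{1} + v_{6} + v_{8} = v_{4} — sig = [3:1]

Sorted signature multiset PRS(X):
{ [2:],  [2:1] ×4,  [2:1,1] ×2,  [2:1,2],  [2:2],  [2:2,2],  [3:],  [3:1] ×3 }


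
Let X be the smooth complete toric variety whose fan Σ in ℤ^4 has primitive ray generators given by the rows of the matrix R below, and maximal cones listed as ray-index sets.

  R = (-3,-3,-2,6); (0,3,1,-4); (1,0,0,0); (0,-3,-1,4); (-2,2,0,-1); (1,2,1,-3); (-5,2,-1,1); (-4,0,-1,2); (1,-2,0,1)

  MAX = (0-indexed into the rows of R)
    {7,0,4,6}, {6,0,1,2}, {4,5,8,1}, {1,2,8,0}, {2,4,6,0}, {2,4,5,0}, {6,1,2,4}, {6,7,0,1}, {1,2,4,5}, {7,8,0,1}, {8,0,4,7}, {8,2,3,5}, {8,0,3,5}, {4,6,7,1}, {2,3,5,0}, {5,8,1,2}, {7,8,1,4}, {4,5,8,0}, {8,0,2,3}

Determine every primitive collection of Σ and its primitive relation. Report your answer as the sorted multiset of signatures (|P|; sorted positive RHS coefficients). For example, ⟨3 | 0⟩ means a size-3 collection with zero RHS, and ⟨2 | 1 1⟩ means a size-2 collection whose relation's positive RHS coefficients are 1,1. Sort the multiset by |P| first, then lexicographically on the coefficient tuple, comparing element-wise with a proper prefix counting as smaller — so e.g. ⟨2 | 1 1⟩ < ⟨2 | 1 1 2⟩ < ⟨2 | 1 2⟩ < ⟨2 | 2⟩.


Minimal non-faces — 12 found among 9 rays, 19 max cones:

  {1,3}:  v_{1} + v_{3} = 0  ⟹  sig = ⟨2 | 0⟩
  {6,8}:  v_{6} + v_{8} = v_{7}  ⟹  sig = ⟨2 | 1⟩
  {2,7}:  v_{2} + v_{7} = v_{0} + v_{1}  ⟹  sig = ⟨2 | 1 1⟩
  {3,4}:  v_{3} + v_{4} = v_{0} + v_{5}  ⟹  sig = ⟨2 | 1 1⟩
  {3,6}:  v_{3} + v_{6} = v_{0} + v_{4}  ⟹  sig = ⟨2 | 1 1⟩
  {3,7}:  v_{3} + v_{7} = v_{0} + v_{4} + v_{8}  ⟹  sig = ⟨2 | 1 1 1⟩
  {5,7}:  v_{5} + v_{7} = 2·v_{4} + v_{8}  ⟹  sig = ⟨2 | 1 2⟩
  {5,6}:  v_{5} + v_{6} = 2·v_{4}  ⟹  sig = ⟨2 | 2⟩
  {2,4,8}:  v_{2} + v_{4} + v_{8} = 0  ⟹  sig = ⟨3 | 0⟩
  {0,1,4}:  v_{0} + v_{1} + v_{4} = v_{6}  ⟹  sig = ⟨3 | 1⟩
  {0,1,5}:  v_{0} + v_{1} + v_{5} = v_{4}  ⟹  sig = ⟨3 | 1⟩
  {0,2,5,8}:  v_{0} + v_{2} + v_{5} + v_{8} = v_{3}  ⟹  sig = ⟨4 | 1⟩

Hence PRS(X_Σ) =
[⟨2 | 0⟩, ⟨2 | 1⟩, ⟨2 | 1 1⟩, ⟨2 | 1 1⟩, ⟨2 | 1 1⟩, ⟨2 | 1 1 1⟩, ⟨2 | 1 2⟩, ⟨2 | 2⟩, ⟨3 | 0⟩, ⟨3 | 1⟩, ⟨3 | 1⟩, ⟨4 | 1⟩]


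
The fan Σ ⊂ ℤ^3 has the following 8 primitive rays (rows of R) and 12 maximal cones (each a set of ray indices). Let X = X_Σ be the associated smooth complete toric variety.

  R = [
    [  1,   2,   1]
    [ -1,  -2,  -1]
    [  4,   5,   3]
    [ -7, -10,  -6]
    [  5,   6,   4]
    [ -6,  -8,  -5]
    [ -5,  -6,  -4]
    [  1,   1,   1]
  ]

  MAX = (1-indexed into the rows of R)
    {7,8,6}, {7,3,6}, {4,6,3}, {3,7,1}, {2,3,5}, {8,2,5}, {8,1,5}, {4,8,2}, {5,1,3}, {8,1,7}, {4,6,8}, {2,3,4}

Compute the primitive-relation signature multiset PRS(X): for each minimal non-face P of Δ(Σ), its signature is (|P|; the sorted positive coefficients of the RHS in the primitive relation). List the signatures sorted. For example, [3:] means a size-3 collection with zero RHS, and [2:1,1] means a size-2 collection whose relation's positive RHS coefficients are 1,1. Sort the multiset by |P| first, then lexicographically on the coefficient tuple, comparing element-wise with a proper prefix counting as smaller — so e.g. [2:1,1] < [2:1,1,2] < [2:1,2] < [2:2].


Minimal non-faces — 10 found among 8 rays, 12 max cones:

  {1,2}:  v_{1} + v_{2} = 0 — sig = [2:]
  {5,7}:  v_{5} + v_{7} = 0 — sig = [2:]
  {1,4}:  v_{1} + v_{4} = v_{6} — sig = [2:1]
  {1,6}:  v_{1} + v_{6} = v_{7} — sig = [2:1]
  {2,6}:  v_{2} + v_{6} = v_{4} — sig = [2:1]
  {2,7}:  v_{2} + v_{7} = v_{6} — sig = [2:1]
  {3,8}:  v_{3} + v_{8} = v_{5} — sig = [2:1]
  {5,6}:  v_{5} + v_{6} = v_{2} — sig = [2:1]
  {4,5}:  v_{4} + v_{5} = 2·v_{2} — sig = [2:2]
  {4,7}:  v_{4} + v_{7} = 2·v_{6} — sig = [2:2]

Sorted signature multiset PRS(X):
    |P|=2: 10 collections, coeffs (), (), (1), (1), (1), (1), (1), (1), (2), (2)


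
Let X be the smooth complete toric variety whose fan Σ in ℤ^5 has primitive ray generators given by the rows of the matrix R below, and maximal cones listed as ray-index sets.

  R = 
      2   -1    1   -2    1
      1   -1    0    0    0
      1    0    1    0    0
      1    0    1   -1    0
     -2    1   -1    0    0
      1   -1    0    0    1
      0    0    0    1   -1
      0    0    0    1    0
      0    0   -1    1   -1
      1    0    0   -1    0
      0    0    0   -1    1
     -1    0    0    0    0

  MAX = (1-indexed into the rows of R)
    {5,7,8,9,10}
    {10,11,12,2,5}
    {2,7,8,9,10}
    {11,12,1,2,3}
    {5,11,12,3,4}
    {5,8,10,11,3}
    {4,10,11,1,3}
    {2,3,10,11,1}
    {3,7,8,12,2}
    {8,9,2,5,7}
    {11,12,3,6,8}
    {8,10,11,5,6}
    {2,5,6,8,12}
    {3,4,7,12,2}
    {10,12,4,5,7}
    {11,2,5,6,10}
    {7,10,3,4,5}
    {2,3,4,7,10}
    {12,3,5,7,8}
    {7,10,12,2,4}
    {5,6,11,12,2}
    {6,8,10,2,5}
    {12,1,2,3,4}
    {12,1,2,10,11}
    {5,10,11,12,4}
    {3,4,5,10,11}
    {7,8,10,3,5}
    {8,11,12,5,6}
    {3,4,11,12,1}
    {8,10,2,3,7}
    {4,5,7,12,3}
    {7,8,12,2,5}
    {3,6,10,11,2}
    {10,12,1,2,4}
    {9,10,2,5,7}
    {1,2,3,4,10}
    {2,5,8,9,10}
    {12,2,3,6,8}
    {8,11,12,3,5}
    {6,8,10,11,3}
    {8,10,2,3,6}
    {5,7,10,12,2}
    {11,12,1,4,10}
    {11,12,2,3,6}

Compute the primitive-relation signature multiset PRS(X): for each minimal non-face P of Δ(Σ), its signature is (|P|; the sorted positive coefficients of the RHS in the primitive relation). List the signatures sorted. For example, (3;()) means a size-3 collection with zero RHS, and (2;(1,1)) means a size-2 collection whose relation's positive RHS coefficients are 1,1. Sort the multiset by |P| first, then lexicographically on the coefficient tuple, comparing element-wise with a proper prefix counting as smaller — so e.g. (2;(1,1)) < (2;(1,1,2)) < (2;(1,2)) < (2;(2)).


|primitive collections| = 23. Relations:

  P={7,11}:  v_{7} + v_{11} = 0 — sig = (2;())
  P={4,8}:  v_{4} + v_{8} = v_{3} — sig = (2;(1))
  P={1,7}:  v_{1} + v_{7} = v_{2} + v_{4} — sig = (2;(1,1))
  P={1,9}:  v_{1} + v_{9} = v_{2} + v_{10} — sig = (2;(1,1))
  P={4,9}:  v_{4} + v_{9} = v_{7} + v_{10} — sig = (2;(1,1))
  P={6,7}:  v_{6} + v_{7} = v_{2} + v_{8} — sig = (2;(1,1))
  P={1,5}:  v_{1} + v_{5} = v_{10} + v_{11} + v_{12} — sig = (2;(1,1,1))
  P={1,8}:  v_{1} + v_{8} = v_{2} + v_{3} + v_{11} — sig = (2;(1,1,1))
  P={3,9}:  v_{3} + v_{9} = v_{7} + v_{8} + v_{10} — sig = (2;(1,1,1))
  P={4,6}:  v_{4} + v_{6} = v_{2} + v_{3} + v_{11} — sig = (2;(1,1,1))
  P={9,12}:  v_{9} + v_{12} = v_{2} + v_{5} + v_{7} — sig = (2;(1,1,1))
  P={9,11}:  v_{9} + v_{11} = v_{2} + v_{5} + v_{8} + v_{10} — sig = (2;(1,1,1,1))
  P={6,9}:  v_{6} + v_{9} = 2·v_{2} + v_{5} + 2·v_{8} + v_{10} — sig = (2;(1,1,2,2))
  P={1,6}:  v_{1} + v_{6} = 2·v_{2} + v_{3} + 2·v_{11} — sig = (2;(1,2,2))
  P={2,3,5}:  v_{2} + v_{3} + v_{5} = 0 — sig = (3;())
  P={8,10,12}:  v_{8} + v_{10} + v_{12} = 0 — sig = (3;())
  P={2,4,11}:  v_{2} + v_{4} + v_{11} = v_{1} — sig = (3;(1))
  P={2,8,11}:  v_{2} + v_{8} + v_{11} = v_{6} — sig = (3;(1))
  P={3,10,12}:  v_{3} + v_{10} + v_{12} = v_{4} — sig = (3;(1))
  P={2,4,5}:  v_{2} + v_{4} + v_{5} = v_{10} + v_{12} — sig = (3;(1,1))
  P={3,5,6}:  v_{3} + v_{5} + v_{6} = v_{8} + v_{11} — sig = (3;(1,1))
  P={6,10,12}:  v_{6} + v_{10} + v_{12} = v_{2} + v_{11} — sig = (3;(1,1))
  P={2,5,7,8,10}:  v_{2} + v_{5} + v_{7} + v_{8} + v_{10} = v_{9} — sig = (5;(1))

Signatures (|P|; sorted positive RHS coefficients), sorted:
{ (2;()),  (2;(1)),  (2;(1,1)) ×4,  (2;(1,1,1)) ×5,  (2;(1,1,1,1)),  (2;(1,1,2,2)),  (2;(1,2,2)),  (3;()) ×2,  (3;(1)) ×3,  (3;(1,1)) ×3,  (5;(1)) }


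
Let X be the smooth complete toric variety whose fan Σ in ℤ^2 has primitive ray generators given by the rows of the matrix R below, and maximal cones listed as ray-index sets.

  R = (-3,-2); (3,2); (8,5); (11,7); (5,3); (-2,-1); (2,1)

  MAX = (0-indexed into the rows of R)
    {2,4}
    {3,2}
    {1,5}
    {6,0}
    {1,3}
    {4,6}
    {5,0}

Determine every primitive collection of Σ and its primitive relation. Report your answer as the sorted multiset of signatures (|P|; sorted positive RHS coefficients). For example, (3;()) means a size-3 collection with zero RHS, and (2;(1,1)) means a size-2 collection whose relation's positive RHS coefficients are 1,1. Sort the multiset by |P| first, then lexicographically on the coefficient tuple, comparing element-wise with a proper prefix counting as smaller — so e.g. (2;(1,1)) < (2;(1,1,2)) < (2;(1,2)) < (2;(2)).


|primitive collections| = 14. Relations:

  {0,1}:  v_{0} + v_{1} = 0 — sig = (2;())
  {5,6}:  v_{5} + v_{6} = 0 — sig = (2;())
  {0,2}:  v_{0} + v_{2} = v_{4} — sig = (2;(1))
  {0,3}:  v_{0} + v_{3} = v_{2} — sig = (2;(1))
  {0,4}:  v_{0} + v_{4} = v_{6} — sig = (2;(1))
  {1,2}:  v_{1} + v_{2} = v_{3} — sig = (2;(1))
  {1,4}:  v_{1} + v_{4} = v_{2} — sig = (2;(1))
  {1,6}:  v_{1} + v_{6} = v_{4} — sig = (2;(1))
  {4,5}:  v_{4} + v_{5} = v_{1} — sig = (2;(1))
  {3,6}:  v_{3} + v_{6} = v_{2} + v_{4} — sig = (2;(1,1))
  {2,5}:  v_{2} + v_{5} = 2·v_{1} — sig = (2;(2))
  {2,6}:  v_{2} + v_{6} = 2·v_{4} — sig = (2;(2))
  {3,4}:  v_{3} + v_{4} = 2·v_{2} — sig = (2;(2))
  {3,5}:  v_{3} + v_{5} = 3·v_{1} — sig = (2;(3))

so the primitive-relation signature multiset is
[(2;()), (2;()), (2;(1)), (2;(1)), (2;(1)), (2;(1)), (2;(1)), (2;(1)), (2;(1)), (2;(1,1)), (2;(2)), (2;(2)), (2;(2)), (2;(3))]


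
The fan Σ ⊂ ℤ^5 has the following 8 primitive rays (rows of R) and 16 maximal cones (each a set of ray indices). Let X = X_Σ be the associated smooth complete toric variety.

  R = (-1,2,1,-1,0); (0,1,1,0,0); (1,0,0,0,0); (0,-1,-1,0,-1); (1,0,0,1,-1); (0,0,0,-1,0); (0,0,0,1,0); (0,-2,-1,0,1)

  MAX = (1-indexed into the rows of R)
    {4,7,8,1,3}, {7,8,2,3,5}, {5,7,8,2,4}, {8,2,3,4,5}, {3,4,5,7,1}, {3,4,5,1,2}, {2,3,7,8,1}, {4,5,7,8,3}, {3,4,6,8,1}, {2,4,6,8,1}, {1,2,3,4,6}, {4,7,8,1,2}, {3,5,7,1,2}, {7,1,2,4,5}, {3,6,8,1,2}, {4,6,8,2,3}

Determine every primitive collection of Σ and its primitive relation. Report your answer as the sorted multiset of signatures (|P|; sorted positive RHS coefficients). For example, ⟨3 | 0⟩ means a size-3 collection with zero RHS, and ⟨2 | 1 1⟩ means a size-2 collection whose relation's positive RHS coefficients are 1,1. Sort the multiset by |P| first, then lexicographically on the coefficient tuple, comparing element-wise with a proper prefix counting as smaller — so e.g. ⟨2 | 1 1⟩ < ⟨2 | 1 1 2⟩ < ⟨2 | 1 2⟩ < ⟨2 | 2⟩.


5 minimal non-faces of Δ(Σ) (on 8 rays):

  {6,7}:  v_{6} + v_{7} = 0  →  sig = ⟨2 | 0⟩
  {5,6}:  v_{5} + v_{6} = v_{2} + v_{3} + v_{4}  →  sig = ⟨2 | 1 1 1⟩
  {1,5,8}:  v_{1} + v_{5} + v_{8} = 0  →  sig = ⟨3 | 0⟩
  {2,3,4,7}:  v_{2} + v_{3} + v_{4} + v_{7} = v_{5}  →  sig = ⟨4 | 1⟩
  {1,2,3,4,8}:  v_{1} + v_{2} + v_{3} + v_{4} + v_{8} = v_{6}  →  sig = ⟨5 | 1⟩

Sorted signature multiset PRS(X):
    ⟨2 | 0⟩
    ⟨2 | 1 1 1⟩
    ⟨3 | 0⟩
    ⟨4 | 1⟩
    ⟨5 | 1⟩


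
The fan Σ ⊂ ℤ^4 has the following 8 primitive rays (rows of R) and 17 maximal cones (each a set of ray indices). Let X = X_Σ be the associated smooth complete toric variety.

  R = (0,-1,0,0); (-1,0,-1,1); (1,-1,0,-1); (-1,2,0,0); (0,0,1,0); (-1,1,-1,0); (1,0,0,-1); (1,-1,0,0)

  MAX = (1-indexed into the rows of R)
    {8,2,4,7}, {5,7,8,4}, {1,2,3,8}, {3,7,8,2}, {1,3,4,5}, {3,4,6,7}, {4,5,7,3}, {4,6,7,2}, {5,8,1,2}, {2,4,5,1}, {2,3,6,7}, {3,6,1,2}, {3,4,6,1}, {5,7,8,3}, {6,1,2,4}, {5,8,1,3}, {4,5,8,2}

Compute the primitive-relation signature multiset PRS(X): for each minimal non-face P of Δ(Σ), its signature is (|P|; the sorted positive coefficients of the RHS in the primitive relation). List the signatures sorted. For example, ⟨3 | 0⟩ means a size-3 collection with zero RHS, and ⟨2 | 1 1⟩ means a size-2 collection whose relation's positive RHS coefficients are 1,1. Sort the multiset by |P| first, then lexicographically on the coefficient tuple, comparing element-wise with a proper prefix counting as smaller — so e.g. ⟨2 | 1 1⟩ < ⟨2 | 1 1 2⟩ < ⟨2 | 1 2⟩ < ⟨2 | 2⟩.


8 minimal non-faces of Δ(Σ) (on 8 rays):

  {1,7}:  v_{1} + v_{7} = v_{3}  ⇒ sig = ⟨2 | 1⟩
  {5,6}:  v_{5} + v_{6} = v_{1} + v_{4}  ⇒ sig = ⟨2 | 1 1⟩
  {6,8}:  v_{6} + v_{8} = v_{2} + v_{7}  ⇒ sig = ⟨2 | 1 1⟩
  {1,4,8}:  v_{1} + v_{4} + v_{8} = 0  ⇒ sig = ⟨3 | 0⟩
  {2,5,7}:  v_{2} + v_{5} + v_{7} = 0  ⇒ sig = ⟨3 | 0⟩
  {2,3,4}:  v_{2} + v_{3} + v_{4} = v_{6}  ⇒ sig = ⟨3 | 1⟩
  {2,3,5}:  v_{2} + v_{3} + v_{5} = v_{1}  ⇒ sig = ⟨3 | 1⟩
  {3,4,8}:  v_{3} + v_{4} + v_{8} = v_{7}  ⇒ sig = ⟨3 | 1⟩

Signatures (|P|; sorted positive RHS coefficients), sorted:
[⟨2 | 1⟩, ⟨2 | 1 1⟩, ⟨2 | 1 1⟩, ⟨3 | 0⟩, ⟨3 | 0⟩, ⟨3 | 1⟩, ⟨3 | 1⟩, ⟨3 | 1⟩]


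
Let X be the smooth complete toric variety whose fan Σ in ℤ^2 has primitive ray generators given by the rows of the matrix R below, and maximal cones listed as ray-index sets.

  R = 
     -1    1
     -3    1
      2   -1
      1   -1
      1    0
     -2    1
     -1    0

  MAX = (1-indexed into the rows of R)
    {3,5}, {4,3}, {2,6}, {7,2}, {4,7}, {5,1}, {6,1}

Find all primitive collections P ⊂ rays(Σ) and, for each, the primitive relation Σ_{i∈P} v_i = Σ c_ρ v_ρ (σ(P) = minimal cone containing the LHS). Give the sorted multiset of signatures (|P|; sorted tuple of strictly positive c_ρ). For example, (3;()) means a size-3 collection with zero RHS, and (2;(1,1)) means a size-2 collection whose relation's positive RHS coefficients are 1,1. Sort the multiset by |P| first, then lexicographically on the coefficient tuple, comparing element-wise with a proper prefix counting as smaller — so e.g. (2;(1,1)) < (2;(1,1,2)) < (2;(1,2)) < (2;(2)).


14 collections generate NE(X_Σ); each relation:

  • {1,4}:  v_{1} + v_{4} = 0 — sig = (2;())
  • {3,6}:  v_{3} + v_{6} = 0 — sig = (2;())
  • {5,7}:  v_{5} + v_{7} = 0 — sig = (2;())
  • {1,3}:  v_{1} + v_{3} = v_{5} — sig = (2;(1))
  • {1,7}:  v_{1} + v_{7} = v_{6} — sig = (2;(1))
  • {2,3}:  v_{2} + v_{3} = v_{7} — sig = (2;(1))
  • {2,5}:  v_{2} + v_{5} = v_{6} — sig = (2;(1))
  • {3,7}:  v_{3} + v_{7} = v_{4} — sig = (2;(1))
  • {4,5}:  v_{4} + v_{5} = v_{3} — sig = (2;(1))
  • {4,6}:  v_{4} + v_{6} = v_{7} — sig = (2;(1))
  • {5,6}:  v_{5} + v_{6} = v_{1} — sig = (2;(1))
  • {6,7}:  v_{6} + v_{7} = v_{2} — sig = (2;(1))
  • {1,2}:  v_{1} + v_{2} = 2·v_{6} — sig = (2;(2))
  • {2,4}:  v_{2} + v_{4} = 2·v_{7} — sig = (2;(2))

Signatures (|P|; sorted positive RHS coefficients), sorted:
[(2;()), (2;()), (2;()), (2;(1)), (2;(1)), (2;(1)), (2;(1)), (2;(1)), (2;(1)), (2;(1)), (2;(1)), (2;(1)), (2;(2)), (2;(2))]


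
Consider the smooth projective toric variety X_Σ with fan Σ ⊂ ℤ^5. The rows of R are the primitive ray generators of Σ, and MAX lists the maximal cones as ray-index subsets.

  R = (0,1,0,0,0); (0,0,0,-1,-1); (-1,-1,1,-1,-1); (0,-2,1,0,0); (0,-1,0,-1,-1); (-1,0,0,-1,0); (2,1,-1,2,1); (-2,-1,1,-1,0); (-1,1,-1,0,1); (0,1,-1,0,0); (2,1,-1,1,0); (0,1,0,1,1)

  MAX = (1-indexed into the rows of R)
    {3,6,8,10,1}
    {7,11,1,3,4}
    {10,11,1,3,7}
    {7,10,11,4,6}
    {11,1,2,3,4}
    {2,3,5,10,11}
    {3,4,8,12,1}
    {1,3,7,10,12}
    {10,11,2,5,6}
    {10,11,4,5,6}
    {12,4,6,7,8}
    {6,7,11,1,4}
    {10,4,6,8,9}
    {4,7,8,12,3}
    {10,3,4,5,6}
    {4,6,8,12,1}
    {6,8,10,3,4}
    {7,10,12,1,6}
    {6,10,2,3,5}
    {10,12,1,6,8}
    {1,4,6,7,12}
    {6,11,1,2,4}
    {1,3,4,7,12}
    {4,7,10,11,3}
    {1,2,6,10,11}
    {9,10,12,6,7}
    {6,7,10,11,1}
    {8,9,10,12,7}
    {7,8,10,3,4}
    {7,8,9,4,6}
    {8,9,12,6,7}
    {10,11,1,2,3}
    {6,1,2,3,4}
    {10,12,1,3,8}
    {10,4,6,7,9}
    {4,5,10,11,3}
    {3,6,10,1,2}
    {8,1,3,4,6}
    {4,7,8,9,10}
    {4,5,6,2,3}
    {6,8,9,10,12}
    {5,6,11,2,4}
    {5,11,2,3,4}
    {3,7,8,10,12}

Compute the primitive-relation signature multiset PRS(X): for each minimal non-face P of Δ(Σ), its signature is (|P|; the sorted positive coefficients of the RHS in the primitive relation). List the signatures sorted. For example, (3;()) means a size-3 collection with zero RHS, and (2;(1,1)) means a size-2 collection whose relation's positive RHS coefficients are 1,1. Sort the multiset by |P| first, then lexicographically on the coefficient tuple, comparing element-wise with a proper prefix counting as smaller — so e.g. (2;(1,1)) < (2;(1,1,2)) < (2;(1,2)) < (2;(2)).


Primitive collections (23):

  {5,12}:  v_{5} + v_{12} = 0  ⇒ sig = (2;())
  {8,11}:  v_{8} + v_{11} = 0  ⇒ sig = (2;())
  {1,5}:  v_{1} + v_{5} = v_{2}  ⇒ sig = (2;(1))
  {2,7}:  v_{2} + v_{7} = v_{11}  ⇒ sig = (2;(1))
  {2,12}:  v_{2} + v_{12} = v_{1}  ⇒ sig = (2;(1))
  {2,8}:  v_{2} + v_{8} = v_{3} + v_{6}  ⇒ sig = (2;(1,1))
  {2,9}:  v_{2} + v_{9} = v_{6} + v_{10}  ⇒ sig = (2;(1,1))
  {3,9}:  v_{3} + v_{9} = v_{8} + v_{10}  ⇒ sig = (2;(1,1))
  {11,12}:  v_{11} + v_{12} = v_{1} + v_{7}  ⇒ sig = (2;(1,1))
  {1,9}:  v_{1} + v_{9} = v_{6} + v_{10} + v_{12}  ⇒ sig = (2;(1,1,1))
  {5,7}:  v_{5} + v_{7} = v_{4} + v_{10} + v_{11}  ⇒ sig = (2;(1,1,1))
  {9,11}:  v_{9} + v_{11} = v_{6} + v_{7} + v_{10}  ⇒ sig = (2;(1,1,1))
  {5,8}:  v_{5} + v_{8} = v_{3} + v_{4} + v_{6} + v_{10}  ⇒ sig = (2;(1,1,1,1))
  {5,9}:  v_{5} + v_{9} = v_{4} + v_{6} + 2·v_{10}  ⇒ sig = (2;(1,1,2))
  {1,4,10}:  v_{1} + v_{4} + v_{10} = 0  ⇒ sig = (3;())
  {3,6,7}:  v_{3} + v_{6} + v_{7} = 0  ⇒ sig = (3;())
  {1,7,8}:  v_{1} + v_{7} + v_{8} = v_{12}  ⇒ sig = (3;(1))
  {2,4,10}:  v_{2} + v_{4} + v_{10} = v_{5}  ⇒ sig = (3;(1))
  {3,6,11}:  v_{3} + v_{6} + v_{11} = v_{2}  ⇒ sig = (3;(1))
  {3,6,12}:  v_{3} + v_{6} + v_{12} = v_{1} + v_{8}  ⇒ sig = (3;(1,1))
  {4,10,12}:  v_{4} + v_{10} + v_{12} = v_{7} + v_{8}  ⇒ sig = (3;(1,1))
  {4,9,12}:  v_{4} + v_{9} + v_{12} = v_{6} + 2·v_{7} + 2·v_{8}  ⇒ sig = (3;(1,2,2))
  {6,7,8,10}:  v_{6} + v_{7} + v_{8} + v_{10} = v_{9}  ⇒ sig = (4;(1))

so the primitive-relation signature multiset is
[(2;()), (2;()), (2;(1)), (2;(1)), (2;(1)), (2;(1,1)), (2;(1,1)), (2;(1,1)), (2;(1,1)), (2;(1,1,1)), (2;(1,1,1)), (2;(1,1,1)), (2;(1,1,1,1)), (2;(1,1,2)), (3;()), (3;()), (3;(1)), (3;(1)), (3;(1)), (3;(1,1)), (3;(1,1)), (3;(1,2,2)), (4;(1))]


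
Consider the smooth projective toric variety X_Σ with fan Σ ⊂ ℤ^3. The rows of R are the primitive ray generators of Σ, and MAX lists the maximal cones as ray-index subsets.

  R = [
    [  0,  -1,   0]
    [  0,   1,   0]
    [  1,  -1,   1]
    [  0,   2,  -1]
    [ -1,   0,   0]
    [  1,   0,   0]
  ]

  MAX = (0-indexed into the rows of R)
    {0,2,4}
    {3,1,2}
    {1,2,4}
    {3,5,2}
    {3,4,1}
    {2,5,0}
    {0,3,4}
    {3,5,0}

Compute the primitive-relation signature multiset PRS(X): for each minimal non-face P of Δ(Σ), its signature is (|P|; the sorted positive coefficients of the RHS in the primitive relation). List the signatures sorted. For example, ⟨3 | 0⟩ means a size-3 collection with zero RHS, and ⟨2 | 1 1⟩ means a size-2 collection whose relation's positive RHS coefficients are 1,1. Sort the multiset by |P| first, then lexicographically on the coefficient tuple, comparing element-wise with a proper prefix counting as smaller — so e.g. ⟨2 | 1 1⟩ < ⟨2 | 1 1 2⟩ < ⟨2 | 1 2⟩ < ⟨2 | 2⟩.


Σ has 5 primitive collections:

  P = {0,1}:  v_{0} + v_{1} = 0  so sig = ⟨2 | 0⟩
  P = {4,5}:  v_{4} + v_{5} = 0  so sig = ⟨2 | 0⟩
  P = {1,5}:  v_{1} + v_{5} = v_{2} + v_{3}  so sig = ⟨2 | 1 1⟩
  P = {0,2,3}:  v_{0} + v_{2} + v_{3} = v_{5}  so sig = ⟨3 | 1⟩
  P = {2,3,4}:  v_{2} + v_{3} + v_{4} = v_{1}  so sig = ⟨3 | 1⟩

Signatures (|P|; sorted positive RHS coefficients), sorted:
{ ⟨2 | 0⟩ ×2,  ⟨2 | 1 1⟩,  ⟨3 | 1⟩ ×2 }


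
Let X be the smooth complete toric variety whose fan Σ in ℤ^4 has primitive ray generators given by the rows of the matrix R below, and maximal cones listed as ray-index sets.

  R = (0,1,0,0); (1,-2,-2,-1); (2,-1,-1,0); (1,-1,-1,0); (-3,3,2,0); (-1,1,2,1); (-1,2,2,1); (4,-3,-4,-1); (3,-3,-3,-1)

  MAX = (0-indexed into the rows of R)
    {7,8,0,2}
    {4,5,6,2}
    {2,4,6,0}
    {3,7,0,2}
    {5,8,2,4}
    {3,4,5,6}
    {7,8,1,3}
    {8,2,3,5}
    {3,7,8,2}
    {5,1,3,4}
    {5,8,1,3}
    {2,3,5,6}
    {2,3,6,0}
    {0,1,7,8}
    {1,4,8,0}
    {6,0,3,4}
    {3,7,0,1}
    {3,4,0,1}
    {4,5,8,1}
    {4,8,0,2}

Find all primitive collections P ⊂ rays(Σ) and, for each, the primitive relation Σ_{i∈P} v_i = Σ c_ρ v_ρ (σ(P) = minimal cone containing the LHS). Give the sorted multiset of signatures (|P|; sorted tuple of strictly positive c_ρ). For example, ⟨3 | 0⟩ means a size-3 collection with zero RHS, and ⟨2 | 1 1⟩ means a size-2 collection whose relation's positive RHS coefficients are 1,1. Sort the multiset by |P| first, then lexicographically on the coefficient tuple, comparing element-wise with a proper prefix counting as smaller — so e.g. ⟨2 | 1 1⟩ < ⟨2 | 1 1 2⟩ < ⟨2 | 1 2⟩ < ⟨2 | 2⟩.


The 10 primitive collections of Σ (r=9, n=4):

  P = {1,6}:  v_{1} + v_{6} = 0 ; sig = ⟨2 | 0⟩
  P = {0,5}:  v_{0} + v_{5} = v_{6} ; sig = ⟨2 | 1⟩
  P = {1,2}:  v_{1} + v_{2} = v_{8} ; sig = ⟨2 | 1⟩
  P = {6,8}:  v_{6} + v_{8} = v_{2} ; sig = ⟨2 | 1⟩
  P = {5,7}:  v_{5} + v_{7} = v_{2} + v_{3} ; sig = ⟨2 | 1 1⟩
  P = {6,7}:  v_{6} + v_{7} = v_{0} + v_{2} + v_{3} ; sig = ⟨2 | 1 1 1⟩
  P = {4,7}:  v_{4} + v_{7} = 2·v_{0} + v_{1} ; sig = ⟨2 | 1 2⟩
  P = {0,3,8}:  v_{0} + v_{3} + v_{8} = v_{7} ; sig = ⟨3 | 1⟩
  P = {2,3,4}:  v_{2} + v_{3} + v_{4} = v_{0} ; sig = ⟨3 | 1⟩
  P = {3,4,8}:  v_{3} + v_{4} + v_{8} = v_{0} + v_{1} ; sig = ⟨3 | 1 1⟩

Signatures (|P|; sorted positive RHS coefficients), sorted:
    ⟨2 | 0⟩
    ⟨2 | 1⟩
    ⟨2 | 1⟩
    ⟨2 | 1⟩
    ⟨2 | 1 1⟩
    ⟨2 | 1 1 1⟩
    ⟨2 | 1 2⟩
    ⟨3 | 1⟩
    ⟨3 | 1⟩
    ⟨3 | 1 1⟩
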